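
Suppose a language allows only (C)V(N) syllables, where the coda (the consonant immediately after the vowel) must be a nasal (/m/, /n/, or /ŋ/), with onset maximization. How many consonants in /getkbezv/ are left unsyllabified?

Under (C)V(N), the unsyllabifiable consonants are /t/, /k/, /z/, /v/ (only a nasal (/m/, /n/, or /ŋ/) is licensed in coda position; onsets are limited to one consonant).

4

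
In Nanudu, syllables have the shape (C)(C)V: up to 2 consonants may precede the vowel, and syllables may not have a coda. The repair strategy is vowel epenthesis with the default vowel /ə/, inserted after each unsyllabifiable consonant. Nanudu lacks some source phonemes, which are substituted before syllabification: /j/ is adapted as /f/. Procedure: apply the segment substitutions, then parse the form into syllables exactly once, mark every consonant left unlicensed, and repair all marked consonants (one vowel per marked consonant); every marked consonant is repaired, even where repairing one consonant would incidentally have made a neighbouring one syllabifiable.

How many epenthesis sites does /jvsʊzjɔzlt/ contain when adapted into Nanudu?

After substitution the input is /fvsʊzfɔzlt/.
The unsyllabifiable consonants are /f/, /z/, /l/, /t/; each receives one epenthetic vowel.

4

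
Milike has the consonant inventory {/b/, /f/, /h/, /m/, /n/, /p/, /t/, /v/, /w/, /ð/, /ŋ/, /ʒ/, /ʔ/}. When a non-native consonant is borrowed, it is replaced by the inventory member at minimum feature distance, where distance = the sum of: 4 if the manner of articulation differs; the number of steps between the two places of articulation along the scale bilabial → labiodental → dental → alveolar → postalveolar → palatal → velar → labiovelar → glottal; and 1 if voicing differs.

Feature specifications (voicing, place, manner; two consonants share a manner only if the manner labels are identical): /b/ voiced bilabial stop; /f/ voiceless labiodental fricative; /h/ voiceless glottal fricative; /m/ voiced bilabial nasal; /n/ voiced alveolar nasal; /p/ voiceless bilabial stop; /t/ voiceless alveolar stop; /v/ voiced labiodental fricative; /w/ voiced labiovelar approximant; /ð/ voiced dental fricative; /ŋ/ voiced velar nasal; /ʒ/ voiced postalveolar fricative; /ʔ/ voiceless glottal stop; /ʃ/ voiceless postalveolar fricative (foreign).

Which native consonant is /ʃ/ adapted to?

/ʒ/ is closest: same manner (fricative), place distance 0 (postalveolar→postalveolar), voicing differs (+1); total 1. Next closest is /f/ at distance 3.

ʒ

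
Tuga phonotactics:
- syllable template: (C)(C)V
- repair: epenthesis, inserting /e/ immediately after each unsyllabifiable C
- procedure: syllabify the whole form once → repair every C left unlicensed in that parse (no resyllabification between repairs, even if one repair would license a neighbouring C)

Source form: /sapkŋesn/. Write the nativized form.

sapekŋesene

Syllabifying with onset maximization leaves /p/, /s/, /n/ stranded (no codas are permitted; onsets may contain at most 2 consonants).
Inserting the epenthetic vowel yields /p/ → /pe/, /s/ → /se/, /n/ → /ne/.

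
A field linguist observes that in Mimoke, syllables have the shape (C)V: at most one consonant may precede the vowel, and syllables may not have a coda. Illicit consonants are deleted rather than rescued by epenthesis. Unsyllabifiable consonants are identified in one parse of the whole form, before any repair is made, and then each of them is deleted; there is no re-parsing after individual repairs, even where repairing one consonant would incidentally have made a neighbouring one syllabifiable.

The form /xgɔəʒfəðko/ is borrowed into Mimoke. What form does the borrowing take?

gɔəfəko

The consonants /x/, /ʒ/, /ð/ cannot be parsed into a legal (C)V syllable (no codas are permitted; onsets are limited to one consonant).
Each unlicensed consonant is deleted: /x/, /ʒ/, /ð/.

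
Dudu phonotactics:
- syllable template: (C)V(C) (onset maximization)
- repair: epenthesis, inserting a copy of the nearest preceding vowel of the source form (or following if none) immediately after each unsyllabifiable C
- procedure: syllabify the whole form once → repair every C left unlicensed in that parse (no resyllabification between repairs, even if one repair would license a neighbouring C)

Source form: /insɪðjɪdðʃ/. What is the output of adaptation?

Syllabifying with onset maximization leaves /ð/, /ʃ/ stranded (at most one coda consonant is licensed; onsets are limited to one consonant).
Inserting the epenthetic vowel yields /ð/ → /ðɪ/, /ʃ/ → /ʃɪ/.

insɪðjɪdðɪʃɪ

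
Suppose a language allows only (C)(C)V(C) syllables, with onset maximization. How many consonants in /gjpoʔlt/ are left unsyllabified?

Syllabifying with onset maximization leaves /g/, /l/, /t/ stranded (at most one coda consonant is licensed; onsets may contain at most 2 consonants).

3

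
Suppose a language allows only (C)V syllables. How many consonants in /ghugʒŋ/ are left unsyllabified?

Syllabifying with onset maximization leaves /g/, /g/, /ʒ/, /ŋ/ stranded (no codas are permitted; onsets are limited to one consonant).

4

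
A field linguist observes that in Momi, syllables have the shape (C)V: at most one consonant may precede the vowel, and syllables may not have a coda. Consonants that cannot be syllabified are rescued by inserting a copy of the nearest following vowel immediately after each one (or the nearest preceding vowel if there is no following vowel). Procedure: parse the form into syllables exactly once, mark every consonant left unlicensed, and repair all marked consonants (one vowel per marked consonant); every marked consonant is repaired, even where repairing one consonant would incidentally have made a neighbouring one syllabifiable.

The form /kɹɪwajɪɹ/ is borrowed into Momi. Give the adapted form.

The consonants /k/, /ɹ/ cannot be parsed into a legal (C)V syllable (no codas are permitted; onsets are limited to one consonant).
Each unlicensed consonant becomes the onset of a new syllable: /k/ → /kɪ/, /ɹ/ → /ɹɪ/.

kɪɹɪwajɪɹɪ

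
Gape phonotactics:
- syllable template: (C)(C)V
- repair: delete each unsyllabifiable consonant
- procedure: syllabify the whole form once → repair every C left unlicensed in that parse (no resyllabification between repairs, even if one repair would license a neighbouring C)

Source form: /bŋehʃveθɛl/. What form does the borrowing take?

The consonants /h/, /l/ cannot be parsed into a legal (C)(C)V syllable (no codas are permitted; onsets may contain at most 2 consonants).
Deletion applies to /h/, /l/.

bŋeʃveθɛ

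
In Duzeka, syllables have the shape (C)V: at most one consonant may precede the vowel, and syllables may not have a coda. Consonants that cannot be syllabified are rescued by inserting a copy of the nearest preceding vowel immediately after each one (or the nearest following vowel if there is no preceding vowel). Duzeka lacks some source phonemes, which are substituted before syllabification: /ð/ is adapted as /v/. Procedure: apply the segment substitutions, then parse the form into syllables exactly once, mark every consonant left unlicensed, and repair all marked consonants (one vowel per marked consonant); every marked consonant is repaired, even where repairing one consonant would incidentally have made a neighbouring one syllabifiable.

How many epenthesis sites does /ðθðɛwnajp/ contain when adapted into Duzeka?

After substitution the input is /vθvɛwnajp/.
The unsyllabifiable consonants are /v/, /θ/, /w/, /j/, /p/; each receives one epenthetic vowel.

5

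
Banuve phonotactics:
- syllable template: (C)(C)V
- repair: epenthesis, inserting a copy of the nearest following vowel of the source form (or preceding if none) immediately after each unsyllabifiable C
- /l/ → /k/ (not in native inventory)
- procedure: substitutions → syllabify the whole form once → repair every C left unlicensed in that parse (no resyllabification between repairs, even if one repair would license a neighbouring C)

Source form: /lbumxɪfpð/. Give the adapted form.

kbumxɪfɪpɪðɪ

Substitution: /l/ → /k/, giving /kbumxɪfpð/.
The consonants /f/, /p/, /ð/ cannot be parsed into a legal (C)(C)V syllable (no codas are permitted; onsets may contain at most 2 consonants).
Epenthesis after each stranded consonant: /f/ → /fɪ/, /p/ → /pɪ/, /ð/ → /ðɪ/.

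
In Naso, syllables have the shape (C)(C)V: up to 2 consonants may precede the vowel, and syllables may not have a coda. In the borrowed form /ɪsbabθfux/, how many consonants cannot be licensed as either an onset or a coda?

2

The consonants /b/, /x/ cannot be parsed into a legal (C)(C)V syllable (no codas are permitted; onsets may contain at most 2 consonants).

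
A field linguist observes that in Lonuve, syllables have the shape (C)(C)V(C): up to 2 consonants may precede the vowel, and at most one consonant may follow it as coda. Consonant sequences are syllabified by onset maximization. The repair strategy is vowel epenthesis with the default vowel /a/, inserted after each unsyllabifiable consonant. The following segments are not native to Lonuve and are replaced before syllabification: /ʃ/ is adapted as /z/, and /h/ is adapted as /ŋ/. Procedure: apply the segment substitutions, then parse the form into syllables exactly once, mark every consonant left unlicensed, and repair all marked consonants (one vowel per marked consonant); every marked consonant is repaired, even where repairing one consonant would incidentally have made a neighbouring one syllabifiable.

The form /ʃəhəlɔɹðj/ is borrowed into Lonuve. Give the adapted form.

Substitution: /ʃ/ → /z/, /h/ → /ŋ/, giving /zəŋəlɔɹðj/.
Under (C)(C)V(C), the unsyllabifiable consonants are /ð/, /j/ (at most one coda consonant is licensed; onsets may contain at most 2 consonants).
Each unlicensed consonant becomes the onset of a new syllable: /ð/ → /ða/, /j/ → /ja/.

zəŋəlɔɹðaja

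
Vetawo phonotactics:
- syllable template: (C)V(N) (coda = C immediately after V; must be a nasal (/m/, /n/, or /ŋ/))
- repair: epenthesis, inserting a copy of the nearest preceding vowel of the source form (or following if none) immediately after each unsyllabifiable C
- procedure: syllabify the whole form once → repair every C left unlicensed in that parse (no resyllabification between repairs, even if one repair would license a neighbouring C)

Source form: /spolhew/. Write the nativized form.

sopolohewe

The consonants /s/, /l/, /w/ cannot be parsed into a legal (C)V(N) syllable (only a nasal (/m/, /n/, or /ŋ/) is licensed in coda position; onsets are limited to one consonant).
Inserting the epenthetic vowel yields /s/ → /so/, /l/ → /lo/, /w/ → /we/.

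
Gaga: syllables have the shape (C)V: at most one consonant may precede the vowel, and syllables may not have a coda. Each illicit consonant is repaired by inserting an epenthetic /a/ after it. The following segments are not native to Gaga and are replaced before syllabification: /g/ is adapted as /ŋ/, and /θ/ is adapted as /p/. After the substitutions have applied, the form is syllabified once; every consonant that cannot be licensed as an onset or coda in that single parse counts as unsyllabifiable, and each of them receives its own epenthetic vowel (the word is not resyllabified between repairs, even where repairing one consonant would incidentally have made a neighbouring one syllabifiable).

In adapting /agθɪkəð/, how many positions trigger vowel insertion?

2

After substitution the input is /aŋpɪkəð/.
The unsyllabifiable consonants are /ŋ/, /ð/; each receives one epenthetic vowel.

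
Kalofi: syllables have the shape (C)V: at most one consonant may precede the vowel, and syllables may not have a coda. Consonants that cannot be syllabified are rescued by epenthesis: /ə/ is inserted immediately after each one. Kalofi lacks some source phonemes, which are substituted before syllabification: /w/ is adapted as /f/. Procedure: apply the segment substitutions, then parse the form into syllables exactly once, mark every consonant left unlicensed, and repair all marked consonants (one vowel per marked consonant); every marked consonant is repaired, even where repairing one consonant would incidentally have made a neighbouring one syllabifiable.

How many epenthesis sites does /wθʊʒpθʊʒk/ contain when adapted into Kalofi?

After substitution the input is /fθʊʒpθʊʒk/.
The unsyllabifiable consonants are /f/, /ʒ/, /p/, /ʒ/, /k/; each receives one epenthetic vowel.

5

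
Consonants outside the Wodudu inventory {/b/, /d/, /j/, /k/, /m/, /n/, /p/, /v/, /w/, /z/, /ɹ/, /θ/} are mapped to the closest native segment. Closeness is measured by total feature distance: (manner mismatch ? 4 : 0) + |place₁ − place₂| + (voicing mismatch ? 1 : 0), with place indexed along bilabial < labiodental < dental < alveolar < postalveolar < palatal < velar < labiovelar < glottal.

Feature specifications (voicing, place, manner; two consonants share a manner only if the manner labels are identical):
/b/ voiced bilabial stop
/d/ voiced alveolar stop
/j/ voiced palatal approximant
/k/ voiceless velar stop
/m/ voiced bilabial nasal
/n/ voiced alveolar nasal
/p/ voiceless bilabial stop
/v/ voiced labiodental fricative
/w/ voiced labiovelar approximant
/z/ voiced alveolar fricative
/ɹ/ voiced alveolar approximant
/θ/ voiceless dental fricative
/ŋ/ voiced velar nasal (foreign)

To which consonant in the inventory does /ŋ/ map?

/n/ is closest: same manner (nasal), place distance 3 (velar→alveolar), same voicing; total 3. Next closest is /j/ at distance 5.

n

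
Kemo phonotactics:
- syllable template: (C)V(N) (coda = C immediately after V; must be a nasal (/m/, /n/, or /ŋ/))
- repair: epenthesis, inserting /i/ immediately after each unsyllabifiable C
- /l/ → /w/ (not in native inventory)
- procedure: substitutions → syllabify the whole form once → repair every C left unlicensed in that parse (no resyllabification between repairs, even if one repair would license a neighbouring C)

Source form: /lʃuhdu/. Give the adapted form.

wiʃuhidu

Substitution: /l/ → /w/, giving /wʃuhdu/.
The consonants /w/, /h/ cannot be parsed into a legal (C)V(N) syllable (only a nasal (/m/, /n/, or /ŋ/) is licensed in coda position; onsets are limited to one consonant).
Inserting the epenthetic vowel yields /w/ → /wi/, /h/ → /hi/.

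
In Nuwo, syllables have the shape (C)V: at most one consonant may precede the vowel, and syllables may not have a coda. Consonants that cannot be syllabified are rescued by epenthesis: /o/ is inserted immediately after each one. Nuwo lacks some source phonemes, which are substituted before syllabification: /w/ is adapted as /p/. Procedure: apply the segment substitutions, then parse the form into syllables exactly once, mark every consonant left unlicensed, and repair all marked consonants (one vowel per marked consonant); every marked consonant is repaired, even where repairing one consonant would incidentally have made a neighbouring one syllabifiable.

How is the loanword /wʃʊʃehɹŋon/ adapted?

poʃʊʃehoɹoŋono

Substitution: /w/ → /p/, giving /pʃʊʃehɹŋon/.
Under (C)V, the unsyllabifiable consonants are /p/, /h/, /ɹ/, /n/ (no codas are permitted; onsets are limited to one consonant).
Epenthesis after each stranded consonant: /p/ → /po/, /h/ → /ho/, /ɹ/ → /ɹo/, /n/ → /no/.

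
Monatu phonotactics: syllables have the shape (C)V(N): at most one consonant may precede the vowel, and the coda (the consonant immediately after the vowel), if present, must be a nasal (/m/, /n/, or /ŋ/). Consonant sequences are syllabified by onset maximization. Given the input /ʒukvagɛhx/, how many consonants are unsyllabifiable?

The consonants /k/, /h/, /x/ cannot be parsed into a legal (C)V(N) syllable (only a nasal (/m/, /n/, or /ŋ/) is licensed in coda position; onsets are limited to one consonant).

3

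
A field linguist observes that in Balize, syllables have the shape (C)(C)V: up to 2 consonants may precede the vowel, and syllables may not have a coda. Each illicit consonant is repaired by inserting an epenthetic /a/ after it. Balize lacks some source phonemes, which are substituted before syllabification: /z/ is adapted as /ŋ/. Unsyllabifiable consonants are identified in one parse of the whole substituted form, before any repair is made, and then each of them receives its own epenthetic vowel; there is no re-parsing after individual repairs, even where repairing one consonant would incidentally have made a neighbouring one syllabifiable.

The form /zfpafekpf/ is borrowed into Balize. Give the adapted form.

Substitution: /z/ → /ŋ/, giving /ŋfpafekpf/.
The consonants /ŋ/, /k/, /p/, /f/ cannot be parsed into a legal (C)(C)V syllable (no codas are permitted; onsets may contain at most 2 consonants).
Inserting the epenthetic vowel yields /ŋ/ → /ŋa/, /k/ → /ka/, /p/ → /pa/, /f/ → /fa/.

ŋafpafekapafa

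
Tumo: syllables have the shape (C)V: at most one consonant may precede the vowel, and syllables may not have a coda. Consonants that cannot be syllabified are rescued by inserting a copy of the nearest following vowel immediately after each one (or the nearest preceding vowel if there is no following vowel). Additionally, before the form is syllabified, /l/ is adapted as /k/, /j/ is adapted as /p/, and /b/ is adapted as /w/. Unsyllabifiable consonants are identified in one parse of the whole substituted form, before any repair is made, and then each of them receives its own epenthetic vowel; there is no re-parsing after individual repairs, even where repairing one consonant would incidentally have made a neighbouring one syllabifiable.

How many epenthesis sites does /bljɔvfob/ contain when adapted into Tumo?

After substitution the input is /wkpɔvfow/.
The unsyllabifiable consonants are /w/, /k/, /v/, /w/; each receives one epenthetic vowel.

4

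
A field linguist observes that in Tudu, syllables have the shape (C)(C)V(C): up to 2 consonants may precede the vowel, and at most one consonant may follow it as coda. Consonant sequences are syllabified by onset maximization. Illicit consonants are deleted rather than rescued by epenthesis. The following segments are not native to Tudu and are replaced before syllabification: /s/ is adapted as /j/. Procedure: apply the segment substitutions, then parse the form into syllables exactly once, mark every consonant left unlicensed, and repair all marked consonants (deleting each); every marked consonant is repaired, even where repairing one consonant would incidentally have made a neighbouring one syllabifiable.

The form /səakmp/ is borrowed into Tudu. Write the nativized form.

Substitution: /s/ → /j/, giving /jəakmp/.
Syllabifying with onset maximization leaves /m/, /p/ stranded (at most one coda consonant is licensed; onsets may contain at most 2 consonants).
Each unlicensed consonant is deleted: /m/, /p/.

jəak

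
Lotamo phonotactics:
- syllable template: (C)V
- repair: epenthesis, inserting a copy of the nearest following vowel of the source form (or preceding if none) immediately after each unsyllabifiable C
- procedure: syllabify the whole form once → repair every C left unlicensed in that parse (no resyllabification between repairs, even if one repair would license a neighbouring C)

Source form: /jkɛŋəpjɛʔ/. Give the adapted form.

Under (C)V, the unsyllabifiable consonants are /j/, /p/, /ʔ/ (no codas are permitted; onsets are limited to one consonant).
Each unlicensed consonant becomes the onset of a new syllable: /j/ → /jɛ/, /p/ → /pɛ/, /ʔ/ → /ʔɛ/.

jɛkɛŋəpɛjɛʔɛ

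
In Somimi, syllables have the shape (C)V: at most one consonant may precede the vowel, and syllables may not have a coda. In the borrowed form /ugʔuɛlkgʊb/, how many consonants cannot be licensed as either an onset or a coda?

4

The consonants /g/, /l/, /k/, /b/ cannot be parsed into a legal (C)V syllable (no codas are permitted; onsets are limited to one consonant).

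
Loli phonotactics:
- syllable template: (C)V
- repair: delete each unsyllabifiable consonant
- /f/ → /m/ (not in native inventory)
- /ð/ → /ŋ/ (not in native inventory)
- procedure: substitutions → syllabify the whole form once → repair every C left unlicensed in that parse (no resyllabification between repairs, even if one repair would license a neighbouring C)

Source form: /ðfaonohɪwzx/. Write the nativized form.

maonohɪ

Substitution: /ð/ → /ŋ/, /f/ → /m/, giving /ŋmaonohɪwzx/.
The consonants /ŋ/, /w/, /z/, /x/ cannot be parsed into a legal (C)V syllable (no codas are permitted; onsets are limited to one consonant).
Deleting the stranded consonants removes /ŋ/, /w/, /z/, /x/.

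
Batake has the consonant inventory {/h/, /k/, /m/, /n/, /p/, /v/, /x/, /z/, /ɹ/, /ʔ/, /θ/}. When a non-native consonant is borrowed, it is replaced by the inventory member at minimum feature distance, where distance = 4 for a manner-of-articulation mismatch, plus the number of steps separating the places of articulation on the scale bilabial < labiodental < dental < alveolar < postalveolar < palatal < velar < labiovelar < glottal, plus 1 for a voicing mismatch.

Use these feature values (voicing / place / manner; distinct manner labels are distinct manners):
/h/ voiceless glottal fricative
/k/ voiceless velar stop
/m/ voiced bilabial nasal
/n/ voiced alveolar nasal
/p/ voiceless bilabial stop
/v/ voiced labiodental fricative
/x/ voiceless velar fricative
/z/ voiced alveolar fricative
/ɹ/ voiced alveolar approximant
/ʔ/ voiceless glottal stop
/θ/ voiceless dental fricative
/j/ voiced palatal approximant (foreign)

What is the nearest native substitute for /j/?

ɹ

/ɹ/ is closest: same manner (approximant), place distance 2 (palatal→alveolar), same voicing; total 2. Next closest is /k/ at distance 6.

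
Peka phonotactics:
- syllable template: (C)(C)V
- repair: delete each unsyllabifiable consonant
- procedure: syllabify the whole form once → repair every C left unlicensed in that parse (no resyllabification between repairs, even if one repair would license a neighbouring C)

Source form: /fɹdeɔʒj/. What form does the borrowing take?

Under (C)(C)V, the unsyllabifiable consonants are /f/, /ʒ/, /j/ (no codas are permitted; onsets may contain at most 2 consonants).
Deletion applies to /f/, /ʒ/, /j/.

ɹdeɔ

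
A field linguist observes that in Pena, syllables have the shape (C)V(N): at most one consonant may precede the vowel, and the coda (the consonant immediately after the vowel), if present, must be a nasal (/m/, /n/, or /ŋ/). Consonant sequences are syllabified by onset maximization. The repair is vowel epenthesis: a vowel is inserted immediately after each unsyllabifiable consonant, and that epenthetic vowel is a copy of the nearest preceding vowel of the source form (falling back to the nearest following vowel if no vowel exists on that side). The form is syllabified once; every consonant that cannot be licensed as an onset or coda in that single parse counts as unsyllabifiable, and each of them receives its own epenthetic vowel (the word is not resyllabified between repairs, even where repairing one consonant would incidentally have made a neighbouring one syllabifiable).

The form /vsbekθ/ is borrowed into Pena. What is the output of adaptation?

The consonants /v/, /s/, /k/, /θ/ cannot be parsed into a legal (C)V(N) syllable (only a nasal (/m/, /n/, or /ŋ/) is licensed in coda position; onsets are limited to one consonant).
Inserting the epenthetic vowel yields /v/ → /ve/, /s/ → /se/, /k/ → /ke/, /θ/ → /θe/.

vesebekeθe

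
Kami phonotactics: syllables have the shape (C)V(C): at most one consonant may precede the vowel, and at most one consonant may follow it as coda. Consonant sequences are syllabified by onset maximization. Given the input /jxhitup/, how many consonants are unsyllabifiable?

2

The consonants /j/, /x/ cannot be parsed into a legal (C)V(C) syllable (at most one coda consonant is licensed; onsets are limited to one consonant).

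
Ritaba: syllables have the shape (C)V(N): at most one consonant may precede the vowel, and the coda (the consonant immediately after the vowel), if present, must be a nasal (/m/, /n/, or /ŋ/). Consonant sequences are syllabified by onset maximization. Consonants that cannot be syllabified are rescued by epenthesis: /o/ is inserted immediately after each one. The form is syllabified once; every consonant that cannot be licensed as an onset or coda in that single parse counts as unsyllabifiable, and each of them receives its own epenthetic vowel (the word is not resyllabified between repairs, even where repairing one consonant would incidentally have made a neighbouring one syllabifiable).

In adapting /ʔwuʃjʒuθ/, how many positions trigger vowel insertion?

4

The unsyllabifiable consonants are /ʔ/, /ʃ/, /j/, /θ/; each receives one epenthetic vowel.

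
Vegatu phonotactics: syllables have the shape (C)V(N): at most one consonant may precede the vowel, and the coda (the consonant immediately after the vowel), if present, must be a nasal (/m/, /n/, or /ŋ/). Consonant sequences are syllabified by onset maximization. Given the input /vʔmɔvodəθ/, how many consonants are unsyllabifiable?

The consonants /v/, /ʔ/, /θ/ cannot be parsed into a legal (C)V(N) syllable (only a nasal (/m/, /n/, or /ŋ/) is licensed in coda position; onsets are limited to one consonant).

3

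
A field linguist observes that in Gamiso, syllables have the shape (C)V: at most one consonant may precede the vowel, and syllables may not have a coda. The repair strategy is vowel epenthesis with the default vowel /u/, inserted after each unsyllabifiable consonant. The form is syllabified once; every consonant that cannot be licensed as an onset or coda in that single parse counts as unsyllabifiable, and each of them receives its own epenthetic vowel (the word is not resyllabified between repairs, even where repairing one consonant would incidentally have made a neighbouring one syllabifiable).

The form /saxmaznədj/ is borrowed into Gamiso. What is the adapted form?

saxumazunəduju

The consonants /x/, /z/, /d/, /j/ cannot be parsed into a legal (C)V syllable (no codas are permitted; onsets are limited to one consonant).
Epenthesis after each stranded consonant: /x/ → /xu/, /z/ → /zu/, /d/ → /du/, /j/ → /ju/.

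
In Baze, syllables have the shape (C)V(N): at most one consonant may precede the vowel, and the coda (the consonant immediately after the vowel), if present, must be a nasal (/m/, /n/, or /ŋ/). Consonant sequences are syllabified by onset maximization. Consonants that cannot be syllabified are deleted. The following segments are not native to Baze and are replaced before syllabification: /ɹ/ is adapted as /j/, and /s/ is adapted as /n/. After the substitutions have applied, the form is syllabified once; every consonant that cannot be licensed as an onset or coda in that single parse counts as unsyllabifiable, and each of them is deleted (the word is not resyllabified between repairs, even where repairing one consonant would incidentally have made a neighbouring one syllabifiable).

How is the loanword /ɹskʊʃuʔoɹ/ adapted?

kʊʃuʔo

Substitution: /ɹ/ → /j/, /s/ → /n/, giving /jnkʊʃuʔoj/.
Syllabifying with onset maximization leaves /j/, /n/, /j/ stranded (only a nasal (/m/, /n/, or /ŋ/) is licensed in coda position; onsets are limited to one consonant).
Each unlicensed consonant is deleted: /j/, /n/, /j/.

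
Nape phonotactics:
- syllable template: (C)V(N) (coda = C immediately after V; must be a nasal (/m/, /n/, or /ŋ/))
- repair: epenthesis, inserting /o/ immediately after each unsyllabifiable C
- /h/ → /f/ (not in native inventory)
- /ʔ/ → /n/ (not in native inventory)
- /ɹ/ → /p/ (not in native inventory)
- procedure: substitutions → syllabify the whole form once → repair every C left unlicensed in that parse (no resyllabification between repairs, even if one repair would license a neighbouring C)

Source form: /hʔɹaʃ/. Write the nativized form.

fonopaʃo

Substitution: /h/ → /f/, /ʔ/ → /n/, /ɹ/ → /p/, giving /fnpaʃ/.
The consonants /f/, /n/, /ʃ/ cannot be parsed into a legal (C)V(N) syllable (only a nasal (/m/, /n/, or /ŋ/) is licensed in coda position; onsets are limited to one consonant).
Epenthesis after each stranded consonant: /f/ → /fo/, /n/ → /no/, /ʃ/ → /ʃo/.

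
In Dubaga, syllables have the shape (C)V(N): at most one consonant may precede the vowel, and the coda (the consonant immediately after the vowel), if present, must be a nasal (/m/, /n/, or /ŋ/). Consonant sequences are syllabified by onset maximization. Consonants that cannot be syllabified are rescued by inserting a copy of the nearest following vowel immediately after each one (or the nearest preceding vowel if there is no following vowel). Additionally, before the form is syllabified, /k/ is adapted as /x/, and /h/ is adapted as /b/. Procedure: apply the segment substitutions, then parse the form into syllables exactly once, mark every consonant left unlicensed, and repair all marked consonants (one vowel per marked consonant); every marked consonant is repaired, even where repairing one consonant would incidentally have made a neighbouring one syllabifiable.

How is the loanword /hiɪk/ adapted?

biɪxɪ

Substitution: /h/ → /b/, /k/ → /x/, giving /biɪx/.
Syllabifying with onset maximization leaves /x/ stranded (only a nasal (/m/, /n/, or /ŋ/) is licensed in coda position; onsets are limited to one consonant).
Epenthesis after each stranded consonant: /x/ → /xɪ/.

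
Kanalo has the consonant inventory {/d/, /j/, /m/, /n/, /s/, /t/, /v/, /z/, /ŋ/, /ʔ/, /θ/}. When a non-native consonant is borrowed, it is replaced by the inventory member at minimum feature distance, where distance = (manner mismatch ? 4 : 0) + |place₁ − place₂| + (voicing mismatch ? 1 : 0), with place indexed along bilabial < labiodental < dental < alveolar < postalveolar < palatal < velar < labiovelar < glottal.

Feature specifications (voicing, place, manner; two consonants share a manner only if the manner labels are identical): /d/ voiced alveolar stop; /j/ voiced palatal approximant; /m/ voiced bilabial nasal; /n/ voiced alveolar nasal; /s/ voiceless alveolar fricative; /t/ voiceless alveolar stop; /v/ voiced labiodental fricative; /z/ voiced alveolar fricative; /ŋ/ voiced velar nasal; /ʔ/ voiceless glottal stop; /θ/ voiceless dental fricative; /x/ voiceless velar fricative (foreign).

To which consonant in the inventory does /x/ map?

/s/ is closest: same manner (fricative), place distance 3 (velar→alveolar), same voicing; total 3. Next closest is /z/ at distance 4.

s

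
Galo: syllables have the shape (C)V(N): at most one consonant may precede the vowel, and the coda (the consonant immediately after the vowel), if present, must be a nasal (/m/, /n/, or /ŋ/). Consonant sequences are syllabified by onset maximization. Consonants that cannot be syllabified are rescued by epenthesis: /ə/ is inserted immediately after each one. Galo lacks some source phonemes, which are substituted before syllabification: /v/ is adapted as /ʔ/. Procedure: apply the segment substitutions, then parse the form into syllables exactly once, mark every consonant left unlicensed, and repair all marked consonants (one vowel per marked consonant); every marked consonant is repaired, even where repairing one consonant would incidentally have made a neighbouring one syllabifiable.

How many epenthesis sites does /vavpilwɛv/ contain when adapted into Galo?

After substitution the input is /ʔaʔpilwɛʔ/.
The unsyllabifiable consonants are /ʔ/, /l/, /ʔ/; each receives one epenthetic vowel.

3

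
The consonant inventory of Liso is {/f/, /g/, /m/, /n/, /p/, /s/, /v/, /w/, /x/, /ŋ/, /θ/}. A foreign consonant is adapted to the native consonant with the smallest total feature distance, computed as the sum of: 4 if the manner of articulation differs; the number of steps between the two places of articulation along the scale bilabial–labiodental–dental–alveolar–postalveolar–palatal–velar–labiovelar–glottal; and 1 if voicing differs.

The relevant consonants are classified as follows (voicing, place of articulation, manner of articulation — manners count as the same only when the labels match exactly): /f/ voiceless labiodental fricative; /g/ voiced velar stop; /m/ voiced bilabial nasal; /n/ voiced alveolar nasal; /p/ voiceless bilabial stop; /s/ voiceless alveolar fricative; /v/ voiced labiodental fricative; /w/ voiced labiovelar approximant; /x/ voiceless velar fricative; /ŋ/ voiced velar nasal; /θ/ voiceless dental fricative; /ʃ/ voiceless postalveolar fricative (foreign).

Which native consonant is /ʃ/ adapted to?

/s/ is closest: same manner (fricative), place distance 1 (postalveolar→alveolar), same voicing; total 1. Next closest is /x/ at distance 2.

s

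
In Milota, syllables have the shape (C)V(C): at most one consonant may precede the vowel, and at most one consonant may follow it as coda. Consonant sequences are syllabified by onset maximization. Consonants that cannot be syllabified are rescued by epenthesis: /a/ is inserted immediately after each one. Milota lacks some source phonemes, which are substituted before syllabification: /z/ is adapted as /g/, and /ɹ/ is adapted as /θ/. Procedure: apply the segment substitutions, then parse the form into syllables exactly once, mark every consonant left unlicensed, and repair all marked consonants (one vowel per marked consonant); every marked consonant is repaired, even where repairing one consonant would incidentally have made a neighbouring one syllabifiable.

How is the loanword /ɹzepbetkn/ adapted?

θagepbetkana

Substitution: /ɹ/ → /θ/, /z/ → /g/, giving /θgepbetkn/.
Under (C)V(C), the unsyllabifiable consonants are /θ/, /k/, /n/ (at most one coda consonant is licensed; onsets are limited to one consonant).
Epenthesis after each stranded consonant: /θ/ → /θa/, /k/ → /ka/, /n/ → /na/.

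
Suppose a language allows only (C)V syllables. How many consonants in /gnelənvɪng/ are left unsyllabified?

4

Syllabifying with onset maximization leaves /g/, /n/, /n/, /g/ stranded (no codas are permitted; onsets are limited to one consonant).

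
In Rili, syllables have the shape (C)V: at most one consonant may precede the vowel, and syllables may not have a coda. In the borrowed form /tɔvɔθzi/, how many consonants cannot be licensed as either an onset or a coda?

Syllabifying with onset maximization leaves /θ/ stranded (no codas are permitted; onsets are limited to one consonant).

1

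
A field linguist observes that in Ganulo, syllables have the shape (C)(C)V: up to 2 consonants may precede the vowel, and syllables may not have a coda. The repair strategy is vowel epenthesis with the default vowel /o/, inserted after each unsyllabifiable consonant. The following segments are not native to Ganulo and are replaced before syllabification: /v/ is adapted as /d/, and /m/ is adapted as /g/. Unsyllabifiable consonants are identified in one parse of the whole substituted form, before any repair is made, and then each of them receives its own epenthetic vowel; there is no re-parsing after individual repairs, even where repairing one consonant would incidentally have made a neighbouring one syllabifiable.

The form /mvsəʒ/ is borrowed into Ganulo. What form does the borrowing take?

godsəʒo

Substitution: /m/ → /g/, /v/ → /d/, giving /gdsəʒ/.
Syllabifying with onset maximization leaves /g/, /ʒ/ stranded (no codas are permitted; onsets may contain at most 2 consonants).
Inserting the epenthetic vowel yields /g/ → /go/, /ʒ/ → /ʒo/.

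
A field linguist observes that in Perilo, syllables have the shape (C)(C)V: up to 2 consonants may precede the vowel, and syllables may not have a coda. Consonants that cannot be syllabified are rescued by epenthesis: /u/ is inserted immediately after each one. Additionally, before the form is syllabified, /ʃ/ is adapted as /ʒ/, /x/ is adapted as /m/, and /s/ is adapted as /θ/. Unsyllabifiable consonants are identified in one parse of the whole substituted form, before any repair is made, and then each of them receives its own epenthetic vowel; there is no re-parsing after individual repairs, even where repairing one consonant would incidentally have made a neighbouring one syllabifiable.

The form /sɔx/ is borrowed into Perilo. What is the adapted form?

θɔmu

Substitution: /s/ → /θ/, /x/ → /m/, giving /θɔm/.
Under (C)(C)V, the unsyllabifiable consonants are /m/ (no codas are permitted; onsets may contain at most 2 consonants).
Inserting the epenthetic vowel yields /m/ → /mu/.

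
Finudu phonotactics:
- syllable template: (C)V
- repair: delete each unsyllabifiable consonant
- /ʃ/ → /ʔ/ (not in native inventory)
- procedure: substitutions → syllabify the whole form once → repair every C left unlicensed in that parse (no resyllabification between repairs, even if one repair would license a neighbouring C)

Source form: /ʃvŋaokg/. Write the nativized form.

Substitution: /ʃ/ → /ʔ/, giving /ʔvŋaokg/.
Under (C)V, the unsyllabifiable consonants are /ʔ/, /v/, /k/, /g/ (no codas are permitted; onsets are limited to one consonant).
Each unlicensed consonant is deleted: /ʔ/, /v/, /k/, /g/.

ŋao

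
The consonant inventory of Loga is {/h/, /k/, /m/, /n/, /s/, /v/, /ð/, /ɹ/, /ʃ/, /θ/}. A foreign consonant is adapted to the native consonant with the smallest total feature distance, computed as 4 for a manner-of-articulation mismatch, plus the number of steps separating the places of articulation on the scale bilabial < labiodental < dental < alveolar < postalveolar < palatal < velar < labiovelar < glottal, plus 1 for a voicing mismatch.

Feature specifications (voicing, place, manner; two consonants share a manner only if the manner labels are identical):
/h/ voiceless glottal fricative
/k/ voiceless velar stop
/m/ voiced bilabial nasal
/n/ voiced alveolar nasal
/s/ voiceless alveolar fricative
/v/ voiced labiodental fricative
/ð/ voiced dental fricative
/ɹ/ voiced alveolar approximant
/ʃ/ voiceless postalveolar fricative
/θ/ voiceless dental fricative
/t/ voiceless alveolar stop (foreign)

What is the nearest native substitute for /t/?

/k/ is closest: same manner (stop), place distance 3 (alveolar→velar), same voicing; total 3. Next closest is /s/ at distance 4.

k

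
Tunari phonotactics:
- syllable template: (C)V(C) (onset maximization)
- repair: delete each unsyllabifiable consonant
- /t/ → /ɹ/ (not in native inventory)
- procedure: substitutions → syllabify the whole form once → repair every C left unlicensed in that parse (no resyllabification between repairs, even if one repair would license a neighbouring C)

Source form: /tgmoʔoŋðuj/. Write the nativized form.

Substitution: /t/ → /ɹ/, giving /ɹgmoʔoŋðuj/.
The consonants /ɹ/, /g/ cannot be parsed into a legal (C)V(C) syllable (at most one coda consonant is licensed; onsets are limited to one consonant).
Deleting the stranded consonants removes /ɹ/, /g/.

moʔoŋðuj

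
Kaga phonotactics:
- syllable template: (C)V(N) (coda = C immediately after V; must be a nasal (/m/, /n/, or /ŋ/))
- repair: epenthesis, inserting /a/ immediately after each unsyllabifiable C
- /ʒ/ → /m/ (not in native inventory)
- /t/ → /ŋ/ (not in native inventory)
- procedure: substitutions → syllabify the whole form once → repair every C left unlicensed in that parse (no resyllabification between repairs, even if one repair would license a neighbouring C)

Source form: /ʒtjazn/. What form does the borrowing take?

Substitution: /ʒ/ → /m/, /t/ → /ŋ/, giving /mŋjazn/.
The consonants /m/, /ŋ/, /z/, /n/ cannot be parsed into a legal (C)V(N) syllable (only a nasal (/m/, /n/, or /ŋ/) is licensed in coda position; onsets are limited to one consonant).
Inserting the epenthetic vowel yields /m/ → /ma/, /ŋ/ → /ŋa/, /z/ → /za/, /n/ → /na/.

maŋajazana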